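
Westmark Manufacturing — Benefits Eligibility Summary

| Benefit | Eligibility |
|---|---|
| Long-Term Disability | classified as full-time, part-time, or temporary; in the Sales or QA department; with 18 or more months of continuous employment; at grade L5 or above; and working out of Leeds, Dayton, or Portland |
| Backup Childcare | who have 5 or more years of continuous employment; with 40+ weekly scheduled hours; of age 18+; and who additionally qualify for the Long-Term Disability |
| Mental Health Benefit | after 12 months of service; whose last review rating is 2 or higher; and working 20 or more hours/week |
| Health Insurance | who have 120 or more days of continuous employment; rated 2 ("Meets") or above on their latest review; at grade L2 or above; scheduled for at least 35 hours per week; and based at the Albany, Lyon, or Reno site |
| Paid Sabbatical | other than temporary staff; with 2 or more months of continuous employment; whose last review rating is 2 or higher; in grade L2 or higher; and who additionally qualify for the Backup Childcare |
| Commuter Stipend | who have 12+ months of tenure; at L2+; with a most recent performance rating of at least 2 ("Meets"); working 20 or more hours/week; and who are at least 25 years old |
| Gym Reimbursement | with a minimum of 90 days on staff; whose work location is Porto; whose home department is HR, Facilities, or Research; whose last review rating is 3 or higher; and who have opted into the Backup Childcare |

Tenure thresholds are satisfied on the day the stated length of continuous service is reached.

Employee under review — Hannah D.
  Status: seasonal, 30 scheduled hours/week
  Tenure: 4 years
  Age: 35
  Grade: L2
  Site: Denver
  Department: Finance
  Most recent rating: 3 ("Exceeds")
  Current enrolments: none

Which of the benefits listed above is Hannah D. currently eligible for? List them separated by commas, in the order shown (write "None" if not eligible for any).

Long-Term Disability — status seasonal ✗ (requires full-time, part-time, or temporary) → not eligible.
Backup Childcare — service 4 years < 5 years ✗ → not eligible.
Mental Health Benefit — service 4 years ≥ 12 months (≈360 days) ✓; rating 3 ≥ 2 ✓; 30 hrs/wk ≥ 20 ✓ → eligible.
Health Insurance — service 4 years ≥ 120 days ✓; rating 3 ≥ 2 ✓; grade L2 ≥ L2 ✓; 30 hrs/wk < 35 ✗ → not eligible.
Paid Sabbatical — status seasonal ✓ (not excluded); service 4 years ≥ 2 months (≈60 days) ✓; rating 3 ≥ 2 ✓; grade L2 ≥ L2 ✓; not eligible for Backup Childcare ✗ → not eligible.
Commuter Stipend — service 4 years ≥ 12 months (≈360 days) ✓; grade L2 ≥ L2 ✓; rating 3 ≥ 2 ✓; 30 hrs/wk ≥ 20 ✓; age 35 ≥ 25 ✓ → eligible.
Gym Reimbursement — service 4 years ≥ 90 days ✓; site Denver ✗ (not Porto) → not eligible.

Mental Health Benefit, Commuter Stipend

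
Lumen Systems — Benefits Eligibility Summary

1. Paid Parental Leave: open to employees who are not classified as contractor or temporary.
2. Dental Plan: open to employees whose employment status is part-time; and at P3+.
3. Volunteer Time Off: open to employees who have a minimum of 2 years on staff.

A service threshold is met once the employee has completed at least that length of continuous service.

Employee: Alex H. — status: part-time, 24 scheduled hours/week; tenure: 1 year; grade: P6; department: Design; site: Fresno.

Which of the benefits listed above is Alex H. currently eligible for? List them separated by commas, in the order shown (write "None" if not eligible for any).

Paid Parental Leave, Dental Plan

Paid Parental Leave — status part-time ✓ (not excluded) → eligible.
Dental Plan — status part-time ✓; grade P6 ≥ P3 ✓ → eligible.
Volunteer Time Off — service 1 year < 2 years ✗ → not eligible.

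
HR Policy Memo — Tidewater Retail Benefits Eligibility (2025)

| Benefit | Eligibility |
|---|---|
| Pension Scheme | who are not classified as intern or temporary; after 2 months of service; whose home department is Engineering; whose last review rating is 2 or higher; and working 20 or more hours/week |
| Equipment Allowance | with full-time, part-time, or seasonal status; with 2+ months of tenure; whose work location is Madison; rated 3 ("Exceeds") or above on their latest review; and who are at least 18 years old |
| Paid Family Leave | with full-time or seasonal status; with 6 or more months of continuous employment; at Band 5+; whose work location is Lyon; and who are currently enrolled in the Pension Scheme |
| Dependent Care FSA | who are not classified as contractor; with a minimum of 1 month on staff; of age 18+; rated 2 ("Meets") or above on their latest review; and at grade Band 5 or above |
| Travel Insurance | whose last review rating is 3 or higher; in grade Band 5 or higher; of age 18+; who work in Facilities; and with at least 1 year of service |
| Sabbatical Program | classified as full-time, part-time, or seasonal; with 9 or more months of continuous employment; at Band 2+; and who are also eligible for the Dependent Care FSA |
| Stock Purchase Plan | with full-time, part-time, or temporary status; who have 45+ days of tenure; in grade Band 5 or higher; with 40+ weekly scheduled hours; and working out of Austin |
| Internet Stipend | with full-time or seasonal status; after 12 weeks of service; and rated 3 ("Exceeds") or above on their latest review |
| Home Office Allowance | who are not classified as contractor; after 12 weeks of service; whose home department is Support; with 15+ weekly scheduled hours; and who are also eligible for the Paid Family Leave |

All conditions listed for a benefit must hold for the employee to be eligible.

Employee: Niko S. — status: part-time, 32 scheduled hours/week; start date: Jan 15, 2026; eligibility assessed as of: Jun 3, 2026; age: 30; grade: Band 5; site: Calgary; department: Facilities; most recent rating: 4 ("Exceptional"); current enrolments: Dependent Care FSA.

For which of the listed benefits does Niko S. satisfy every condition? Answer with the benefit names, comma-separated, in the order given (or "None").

Dependent Care FSA

Service from Jan 15, 2026 to Jun 3, 2026: 139 days.
Pension Scheme — status part-time ✓ (not excluded); service 139 days ≥ 2 months (≈60 days) ✓; dept Facilities ✗ → not eligible.
Equipment Allowance — status part-time ✓; service 139 days ≥ 2 months (≈60 days) ✓; site Calgary ✗ (not Madison) → not eligible.
Paid Family Leave — status part-time ✗ (requires full-time or seasonal) → not eligible.
Dependent Care FSA — status part-time ✓ (not excluded); service 139 days ≥ 1 month (≈30 days) ✓; age 30 ≥ 18 ✓; rating 4 ≥ 2 ✓; grade Band 5 ≥ Band 5 ✓ → eligible.
Travel Insurance — rating 4 ≥ 3 ✓; grade Band 5 ≥ Band 5 ✓; age 30 ≥ 18 ✓; dept Facilities ✓; service 139 days < 1 year (≈365 days) ✗ → not eligible.
Sabbatical Program — status part-time ✓; service 139 days < 9 months (≈270 days) ✗ → not eligible.
Stock Purchase Plan — status part-time ✓; service 139 days ≥ 45 days ✓; grade Band 5 ≥ Band 5 ✓; 32 hrs/wk < 40 ✗ → not eligible.
Internet Stipend — status part-time ✗ (requires full-time or seasonal) → not eligible.
Home Office Allowance — status part-time ✓ (not excluded); service 139 days ≥ 12 weeks (≈84 days) ✓; dept Facilities ✗ → not eligible.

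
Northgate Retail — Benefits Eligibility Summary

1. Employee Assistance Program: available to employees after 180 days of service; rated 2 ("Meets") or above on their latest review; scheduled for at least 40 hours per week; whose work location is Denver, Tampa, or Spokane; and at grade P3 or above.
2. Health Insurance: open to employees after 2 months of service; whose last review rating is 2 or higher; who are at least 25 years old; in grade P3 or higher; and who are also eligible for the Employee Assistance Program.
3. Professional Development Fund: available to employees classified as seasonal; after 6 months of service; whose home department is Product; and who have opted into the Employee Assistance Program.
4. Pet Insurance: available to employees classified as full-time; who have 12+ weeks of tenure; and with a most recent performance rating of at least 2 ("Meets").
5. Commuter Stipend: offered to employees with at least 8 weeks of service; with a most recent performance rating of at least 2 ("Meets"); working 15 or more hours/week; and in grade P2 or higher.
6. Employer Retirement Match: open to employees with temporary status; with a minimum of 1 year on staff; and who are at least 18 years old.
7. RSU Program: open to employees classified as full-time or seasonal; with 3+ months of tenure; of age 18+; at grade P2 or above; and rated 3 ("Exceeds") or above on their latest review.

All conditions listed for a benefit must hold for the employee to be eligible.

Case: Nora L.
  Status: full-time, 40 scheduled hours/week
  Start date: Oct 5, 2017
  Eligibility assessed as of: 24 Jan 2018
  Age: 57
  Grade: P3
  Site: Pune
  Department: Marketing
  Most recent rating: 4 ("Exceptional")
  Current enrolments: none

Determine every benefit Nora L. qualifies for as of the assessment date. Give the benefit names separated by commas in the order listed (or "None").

Pet Insurance, Commuter Stipend, RSU Program

Service from Oct 5, 2017 to 24 Jan 2018: 111 days.
Employee Assistance Program — service 111 days < 180 days ✗ → not eligible.
Health Insurance — service 111 days ≥ 2 months (≈60 days) ✓; rating 4 ≥ 2 ✓; age 57 ≥ 25 ✓; grade P3 ≥ P3 ✓; not eligible for Employee Assistance Program ✗ → not eligible.
Professional Development Fund — status full-time ✗ (requires seasonal) → not eligible.
Pet Insurance — status full-time ✓; service 111 days ≥ 12 weeks (≈84 days) ✓; rating 4 ≥ 2 ✓ → eligible.
Commuter Stipend — service 111 days ≥ 8 weeks (≈56 days) ✓; rating 4 ≥ 2 ✓; 40 hrs/wk ≥ 15 ✓; grade P3 ≥ P2 ✓ → eligible.
Employer Retirement Match — status full-time ✗ (requires temporary) → not eligible.
RSU Program — status full-time ✓; service 111 days ≥ 3 months (≈90 days) ✓; age 57 ≥ 18 ✓; grade P3 ≥ P2 ✓; rating 4 ≥ 3 ✓ → eligible.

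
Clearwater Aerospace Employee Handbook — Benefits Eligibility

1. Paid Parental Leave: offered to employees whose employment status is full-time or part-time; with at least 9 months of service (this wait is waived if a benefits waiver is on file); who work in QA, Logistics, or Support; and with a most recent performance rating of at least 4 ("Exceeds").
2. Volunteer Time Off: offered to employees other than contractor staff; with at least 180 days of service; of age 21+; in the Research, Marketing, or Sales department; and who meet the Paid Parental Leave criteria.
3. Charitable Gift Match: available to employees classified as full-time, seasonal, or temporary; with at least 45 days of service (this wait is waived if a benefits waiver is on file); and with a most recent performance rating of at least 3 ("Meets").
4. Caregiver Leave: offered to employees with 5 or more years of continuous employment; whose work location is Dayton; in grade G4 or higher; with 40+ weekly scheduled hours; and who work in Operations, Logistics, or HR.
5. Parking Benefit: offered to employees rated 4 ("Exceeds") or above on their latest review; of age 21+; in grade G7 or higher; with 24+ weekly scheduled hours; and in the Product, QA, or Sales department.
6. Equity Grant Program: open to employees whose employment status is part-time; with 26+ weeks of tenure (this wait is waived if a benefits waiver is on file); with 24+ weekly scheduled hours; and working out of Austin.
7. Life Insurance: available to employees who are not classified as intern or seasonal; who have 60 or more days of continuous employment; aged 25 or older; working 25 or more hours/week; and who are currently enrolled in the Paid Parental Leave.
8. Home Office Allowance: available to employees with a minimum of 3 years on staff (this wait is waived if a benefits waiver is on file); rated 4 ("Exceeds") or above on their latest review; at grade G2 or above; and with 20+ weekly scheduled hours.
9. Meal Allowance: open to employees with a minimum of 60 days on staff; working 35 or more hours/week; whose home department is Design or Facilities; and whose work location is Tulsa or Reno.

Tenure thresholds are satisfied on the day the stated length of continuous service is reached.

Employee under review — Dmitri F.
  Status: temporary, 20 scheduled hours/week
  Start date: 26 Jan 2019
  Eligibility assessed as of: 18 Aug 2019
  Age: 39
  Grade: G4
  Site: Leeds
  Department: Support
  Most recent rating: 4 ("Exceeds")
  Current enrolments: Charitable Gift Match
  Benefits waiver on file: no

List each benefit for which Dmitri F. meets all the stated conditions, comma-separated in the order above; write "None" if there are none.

Service from 26 Jan 2019 to 18 Aug 2019: 204 days.
Paid Parental Leave — status temporary ✗ (requires full-time or part-time) → not eligible.
Volunteer Time Off — status temporary ✓ (not excluded); service 204 days ≥ 180 days ✓; age 39 ≥ 21 ✓; dept Support ✗ → not eligible.
Charitable Gift Match — status temporary ✓; no waiver, service 204 days ≥ 45 days ✓; rating 4 ≥ 3 ✓ → eligible.
Caregiver Leave — service 204 days < 5 years (≈1825 days) ✗ → not eligible.
Parking Benefit — rating 4 ≥ 4 ✓; age 39 ≥ 21 ✓; grade G4 < G7 ✗ → not eligible.
Equity Grant Program — status temporary ✗ (requires part-time) → not eligible.
Life Insurance — status temporary ✓ (not excluded); service 204 days ≥ 60 days ✓; age 39 ≥ 25 ✓; 20 hrs/wk < 25 ✗ → not eligible.
Home Office Allowance — no waiver, service 204 days < 3 years (≈1095 days) ✗ → not eligible.
Meal Allowance — service 204 days ≥ 60 days ✓; 20 hrs/wk < 35 ✗ → not eligible.

Charitable Gift Match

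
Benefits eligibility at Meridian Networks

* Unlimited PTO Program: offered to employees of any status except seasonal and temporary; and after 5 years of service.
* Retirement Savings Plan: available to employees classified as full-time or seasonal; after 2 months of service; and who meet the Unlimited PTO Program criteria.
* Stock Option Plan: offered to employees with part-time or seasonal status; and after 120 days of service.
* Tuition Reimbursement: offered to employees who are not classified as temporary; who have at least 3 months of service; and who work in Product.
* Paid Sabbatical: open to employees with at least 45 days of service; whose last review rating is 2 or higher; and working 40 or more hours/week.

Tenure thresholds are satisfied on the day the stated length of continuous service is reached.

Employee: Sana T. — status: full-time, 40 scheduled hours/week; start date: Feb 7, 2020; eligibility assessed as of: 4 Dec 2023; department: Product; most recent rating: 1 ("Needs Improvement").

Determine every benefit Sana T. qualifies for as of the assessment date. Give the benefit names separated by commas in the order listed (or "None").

Tuition Reimbursement

Service from Feb 7, 2020 to 4 Dec 2023: 1396 days.
Unlimited PTO Program — status full-time ✓ (not excluded); service 1396 days < 5 years (≈1825 days) ✗ → not eligible.
Retirement Savings Plan — status full-time ✓; service 1396 days ≥ 2 months (≈60 days) ✓; not eligible for Unlimited PTO Program ✗ → not eligible.
Stock Option Plan — status full-time ✗ (requires part-time or seasonal) → not eligible.
Tuition Reimbursement — status full-time ✓ (not excluded); service 1396 days ≥ 3 months (≈90 days) ✓; dept Product ✓ → eligible.
Paid Sabbatical — service 1396 days ≥ 45 days ✓; rating 1 < 2 ✗ → not eligible.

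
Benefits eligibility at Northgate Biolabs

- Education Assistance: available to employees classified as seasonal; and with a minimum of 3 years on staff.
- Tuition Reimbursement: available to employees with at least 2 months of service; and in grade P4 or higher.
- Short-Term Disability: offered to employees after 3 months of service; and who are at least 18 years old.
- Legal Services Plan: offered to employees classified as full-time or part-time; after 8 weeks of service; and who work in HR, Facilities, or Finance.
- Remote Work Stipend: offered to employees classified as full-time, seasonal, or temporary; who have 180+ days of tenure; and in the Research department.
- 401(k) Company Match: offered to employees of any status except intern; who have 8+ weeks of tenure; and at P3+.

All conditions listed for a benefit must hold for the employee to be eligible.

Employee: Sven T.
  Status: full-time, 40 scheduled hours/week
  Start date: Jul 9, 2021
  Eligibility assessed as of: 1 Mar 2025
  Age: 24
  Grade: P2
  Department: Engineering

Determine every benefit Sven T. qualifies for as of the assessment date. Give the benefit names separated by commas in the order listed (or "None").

Service from Jul 9, 2021 to 1 Mar 2025: 1331 days.
Education Assistance — status full-time ✗ (requires seasonal) → not eligible.
Tuition Reimbursement — service 1331 days ≥ 2 months (≈60 days) ✓; grade P2 < P4 ✗ → not eligible.
Short-Term Disability — service 1331 days ≥ 3 months (≈90 days) ✓; age 24 ≥ 18 ✓ → eligible.
Legal Services Plan — status full-time ✓; service 1331 days ≥ 8 weeks (≈56 days) ✓; dept Engineering ✗ → not eligible.
Remote Work Stipend — status full-time ✓; service 1331 days ≥ 180 days ✓; dept Engineering ✗ → not eligible.
401(k) Company Match — status full-time ✓ (not excluded); service 1331 days ≥ 8 weeks (≈56 days) ✓; grade P2 < P3 ✗ → not eligible.

Short-Term Disability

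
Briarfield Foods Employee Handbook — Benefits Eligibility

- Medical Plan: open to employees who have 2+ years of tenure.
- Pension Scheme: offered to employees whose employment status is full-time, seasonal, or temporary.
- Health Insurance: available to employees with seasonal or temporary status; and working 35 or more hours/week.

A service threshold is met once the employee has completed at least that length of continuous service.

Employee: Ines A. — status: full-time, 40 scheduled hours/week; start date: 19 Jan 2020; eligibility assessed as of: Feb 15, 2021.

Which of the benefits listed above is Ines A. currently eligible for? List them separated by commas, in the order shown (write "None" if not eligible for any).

Pension Scheme

Service from 19 Jan 2020 to Feb 15, 2021: 393 days.
Medical Plan — service 393 days < 2 years (≈730 days) ✗ → not eligible.
Pension Scheme — status full-time ✓ → eligible.
Health Insurance — status full-time ✗ (requires seasonal or temporary) → not eligible.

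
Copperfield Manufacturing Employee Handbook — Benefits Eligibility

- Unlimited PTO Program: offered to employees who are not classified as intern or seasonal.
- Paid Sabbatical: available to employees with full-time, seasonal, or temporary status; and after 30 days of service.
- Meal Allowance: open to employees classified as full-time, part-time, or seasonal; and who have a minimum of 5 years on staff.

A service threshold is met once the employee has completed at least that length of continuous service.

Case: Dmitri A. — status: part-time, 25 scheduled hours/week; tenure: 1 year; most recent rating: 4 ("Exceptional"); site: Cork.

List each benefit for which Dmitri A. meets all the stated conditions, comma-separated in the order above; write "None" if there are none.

Unlimited PTO Program — status part-time ✓ (not excluded) → eligible.
Paid Sabbatical — status part-time ✗ (requires full-time, seasonal, or temporary) → not eligible.
Meal Allowance — status part-time ✓; service 1 year < 5 years ✗ → not eligible.

Unlimited PTO Program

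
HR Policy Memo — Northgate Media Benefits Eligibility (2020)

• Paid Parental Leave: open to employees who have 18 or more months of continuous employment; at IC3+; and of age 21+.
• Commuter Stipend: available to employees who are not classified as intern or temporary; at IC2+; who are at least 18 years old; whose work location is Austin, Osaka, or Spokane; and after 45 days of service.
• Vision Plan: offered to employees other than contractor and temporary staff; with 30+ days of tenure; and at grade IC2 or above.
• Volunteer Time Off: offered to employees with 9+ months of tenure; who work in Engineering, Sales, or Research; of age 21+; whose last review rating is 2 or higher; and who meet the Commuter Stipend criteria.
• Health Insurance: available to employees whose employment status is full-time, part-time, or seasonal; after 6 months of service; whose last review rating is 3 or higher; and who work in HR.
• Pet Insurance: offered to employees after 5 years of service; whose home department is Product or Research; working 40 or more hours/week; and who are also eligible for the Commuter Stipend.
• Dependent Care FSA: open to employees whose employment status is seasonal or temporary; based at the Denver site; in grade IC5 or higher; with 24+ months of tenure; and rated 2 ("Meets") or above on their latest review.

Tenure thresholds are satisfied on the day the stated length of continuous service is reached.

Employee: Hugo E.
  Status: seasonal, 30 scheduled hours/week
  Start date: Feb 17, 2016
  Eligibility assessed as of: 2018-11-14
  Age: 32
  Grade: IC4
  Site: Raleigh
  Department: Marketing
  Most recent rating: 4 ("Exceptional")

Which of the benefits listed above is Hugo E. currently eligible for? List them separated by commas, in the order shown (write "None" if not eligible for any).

Paid Parental Leave, Vision Plan

Service from Feb 17, 2016 to 2018-11-14: 1001 days.
Paid Parental Leave — service 1001 days ≥ 18 months (≈540 days) ✓; grade IC4 ≥ IC3 ✓; age 32 ≥ 21 ✓ → eligible.
Commuter Stipend — status seasonal ✓ (not excluded); grade IC4 ≥ IC2 ✓; age 32 ≥ 18 ✓; site Raleigh ✗ (not Austin, Osaka, or Spokane) → not eligible.
Vision Plan — status seasonal ✓ (not excluded); service 1001 days ≥ 30 days ✓; grade IC4 ≥ IC2 ✓ → eligible.
Volunteer Time Off — service 1001 days ≥ 9 months (≈270 days) ✓; dept Marketing ✗ → not eligible.
Health Insurance — status seasonal ✓; service 1001 days ≥ 6 months (≈180 days) ✓; rating 4 ≥ 3 ✓; dept Marketing ✗ → not eligible.
Pet Insurance — service 1001 days < 5 years (≈1825 days) ✗ → not eligible.
Dependent Care FSA — status seasonal ✓; site Raleigh ✗ (not Denver) → not eligible.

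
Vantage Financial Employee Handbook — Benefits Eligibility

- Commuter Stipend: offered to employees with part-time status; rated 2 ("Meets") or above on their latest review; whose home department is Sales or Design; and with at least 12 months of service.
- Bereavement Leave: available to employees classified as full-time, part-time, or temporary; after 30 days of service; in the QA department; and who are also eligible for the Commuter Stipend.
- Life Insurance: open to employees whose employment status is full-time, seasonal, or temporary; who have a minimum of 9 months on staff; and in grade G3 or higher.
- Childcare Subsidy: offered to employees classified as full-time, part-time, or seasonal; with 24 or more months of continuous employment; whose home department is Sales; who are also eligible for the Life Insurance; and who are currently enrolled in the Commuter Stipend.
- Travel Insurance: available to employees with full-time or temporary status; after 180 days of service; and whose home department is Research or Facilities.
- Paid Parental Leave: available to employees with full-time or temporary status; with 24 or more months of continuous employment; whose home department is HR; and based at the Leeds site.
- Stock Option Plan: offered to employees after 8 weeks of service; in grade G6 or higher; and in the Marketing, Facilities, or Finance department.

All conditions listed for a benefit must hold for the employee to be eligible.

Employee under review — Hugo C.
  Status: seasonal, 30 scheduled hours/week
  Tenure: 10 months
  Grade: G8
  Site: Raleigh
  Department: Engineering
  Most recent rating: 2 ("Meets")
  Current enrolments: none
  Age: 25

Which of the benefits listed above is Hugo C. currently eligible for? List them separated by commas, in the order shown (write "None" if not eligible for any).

Commuter Stipend — status seasonal ✗ (requires part-time) → not eligible.
Bereavement Leave — status seasonal ✗ (requires full-time, part-time, or temporary) → not eligible.
Life Insurance — status seasonal ✓; service 10 months ≥ 9 months ✓; grade G8 ≥ G3 ✓ → eligible.
Childcare Subsidy — status seasonal ✓; service 10 months < 24 months ✗ → not eligible.
Travel Insurance — status seasonal ✗ (requires full-time or temporary) → not eligible.
Paid Parental Leave — status seasonal ✗ (requires full-time or temporary) → not eligible.
Stock Option Plan — service 10 months ≥ 8 weeks (≈56 days) ✓; grade G8 ≥ G6 ✓; dept Engineering ✗ → not eligible.

Life Insurance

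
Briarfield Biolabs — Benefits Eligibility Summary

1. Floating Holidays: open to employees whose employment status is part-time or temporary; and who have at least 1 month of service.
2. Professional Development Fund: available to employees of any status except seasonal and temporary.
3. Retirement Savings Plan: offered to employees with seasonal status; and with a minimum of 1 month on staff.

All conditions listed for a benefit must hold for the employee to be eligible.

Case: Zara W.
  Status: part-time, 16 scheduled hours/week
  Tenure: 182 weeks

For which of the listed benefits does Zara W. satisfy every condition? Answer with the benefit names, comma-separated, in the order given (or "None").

Floating Holidays, Professional Development Fund

Floating Holidays — status part-time ✓; service 182 weeks ≥ 1 month (≈30 days) ✓ → eligible.
Professional Development Fund — status part-time ✓ (not excluded) → eligible.
Retirement Savings Plan — status part-time ✗ (requires seasonal) → not eligible.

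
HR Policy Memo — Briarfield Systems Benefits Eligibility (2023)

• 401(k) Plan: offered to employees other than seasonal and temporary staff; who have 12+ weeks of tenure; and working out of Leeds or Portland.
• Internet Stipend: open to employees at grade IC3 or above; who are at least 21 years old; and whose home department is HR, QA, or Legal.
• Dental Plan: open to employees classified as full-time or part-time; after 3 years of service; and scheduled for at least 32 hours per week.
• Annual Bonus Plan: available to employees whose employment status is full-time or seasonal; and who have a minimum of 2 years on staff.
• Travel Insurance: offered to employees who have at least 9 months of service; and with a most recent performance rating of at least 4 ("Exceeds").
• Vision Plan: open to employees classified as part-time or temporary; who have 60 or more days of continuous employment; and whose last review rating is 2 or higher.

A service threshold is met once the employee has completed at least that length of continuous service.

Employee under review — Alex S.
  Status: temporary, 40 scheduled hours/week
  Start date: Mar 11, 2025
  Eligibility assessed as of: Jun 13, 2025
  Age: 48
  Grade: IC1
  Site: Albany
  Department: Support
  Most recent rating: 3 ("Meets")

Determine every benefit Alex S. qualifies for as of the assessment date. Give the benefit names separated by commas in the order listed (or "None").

Service from Mar 11, 2025 to Jun 13, 2025: 94 days.
401(k) Plan — status temporary ✗ (excluded) → not eligible.
Internet Stipend — grade IC1 < IC3 ✗ → not eligible.
Dental Plan — status temporary ✗ (requires full-time or part-time) → not eligible.
Annual Bonus Plan — status temporary ✗ (requires full-time or seasonal) → not eligible.
Travel Insurance — service 94 days < 9 months (≈270 days) ✗ → not eligible.
Vision Plan — status temporary ✓; service 94 days ≥ 60 days ✓; rating 3 ≥ 2 ✓ → eligible.

Vision Plan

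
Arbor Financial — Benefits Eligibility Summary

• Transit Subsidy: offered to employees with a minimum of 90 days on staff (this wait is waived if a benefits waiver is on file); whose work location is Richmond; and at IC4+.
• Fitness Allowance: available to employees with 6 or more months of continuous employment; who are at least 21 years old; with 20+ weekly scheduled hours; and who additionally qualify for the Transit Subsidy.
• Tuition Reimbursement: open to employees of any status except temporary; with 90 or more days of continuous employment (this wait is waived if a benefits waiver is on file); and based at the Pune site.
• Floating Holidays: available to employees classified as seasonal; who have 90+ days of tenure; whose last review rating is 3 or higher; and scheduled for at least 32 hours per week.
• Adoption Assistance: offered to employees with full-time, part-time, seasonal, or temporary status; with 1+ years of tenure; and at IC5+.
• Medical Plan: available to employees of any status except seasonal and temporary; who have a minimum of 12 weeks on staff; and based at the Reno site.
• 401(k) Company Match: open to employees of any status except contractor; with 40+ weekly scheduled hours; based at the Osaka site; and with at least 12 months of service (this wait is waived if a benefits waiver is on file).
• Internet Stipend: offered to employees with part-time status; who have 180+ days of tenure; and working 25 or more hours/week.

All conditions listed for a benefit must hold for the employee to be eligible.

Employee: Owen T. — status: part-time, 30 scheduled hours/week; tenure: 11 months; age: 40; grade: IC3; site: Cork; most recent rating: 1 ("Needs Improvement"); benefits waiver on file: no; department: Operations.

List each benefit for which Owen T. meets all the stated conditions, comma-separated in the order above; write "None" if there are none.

Transit Subsidy — no waiver, service 11 months ≥ 90 days ✓; site Cork ✗ (not Richmond) → not eligible.
Fitness Allowance — service 11 months ≥ 6 months ✓; age 40 ≥ 21 ✓; 30 hrs/wk ≥ 20 ✓; not eligible for Transit Subsidy ✗ → not eligible.
Tuition Reimbursement — status part-time ✓ (not excluded); no waiver, service 11 months ≥ 90 days ✓; site Cork ✗ (not Pune) → not eligible.
Floating Holidays — status part-time ✗ (requires seasonal) → not eligible.
Adoption Assistance — status part-time ✓; service 11 months < 1 year (≈365 days) ✗ → not eligible.
Medical Plan — status part-time ✓ (not excluded); service 11 months ≥ 12 weeks (≈84 days) ✓; site Cork ✗ (not Reno) → not eligible.
401(k) Company Match — status part-time ✓ (not excluded); 30 hrs/wk < 40 ✗ → not eligible.
Internet Stipend — status part-time ✓; service 11 months ≥ 180 days ✓; 30 hrs/wk ≥ 25 ✓ → eligible.

Internet Stipend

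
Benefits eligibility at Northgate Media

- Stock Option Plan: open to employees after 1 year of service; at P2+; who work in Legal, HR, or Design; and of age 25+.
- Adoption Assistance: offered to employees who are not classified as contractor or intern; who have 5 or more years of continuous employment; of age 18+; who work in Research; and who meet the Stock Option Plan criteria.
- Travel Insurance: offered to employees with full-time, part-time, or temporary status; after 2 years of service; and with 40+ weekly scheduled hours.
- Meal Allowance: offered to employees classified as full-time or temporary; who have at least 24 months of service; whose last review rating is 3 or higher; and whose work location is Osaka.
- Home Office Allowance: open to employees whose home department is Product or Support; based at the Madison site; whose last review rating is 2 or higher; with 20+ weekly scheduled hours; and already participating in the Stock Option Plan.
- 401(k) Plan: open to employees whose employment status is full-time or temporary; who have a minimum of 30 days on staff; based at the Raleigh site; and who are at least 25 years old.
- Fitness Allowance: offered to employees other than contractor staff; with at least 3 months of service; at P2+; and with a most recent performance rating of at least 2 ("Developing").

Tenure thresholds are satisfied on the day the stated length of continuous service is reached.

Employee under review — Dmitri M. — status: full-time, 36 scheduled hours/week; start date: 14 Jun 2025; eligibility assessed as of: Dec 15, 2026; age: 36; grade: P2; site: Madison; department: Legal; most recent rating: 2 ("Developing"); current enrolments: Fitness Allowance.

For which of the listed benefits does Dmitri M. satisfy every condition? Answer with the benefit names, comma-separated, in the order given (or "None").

Stock Option Plan, Fitness Allowance

Service from 14 Jun 2025 to Dec 15, 2026: 549 days.
Stock Option Plan — service 549 days ≥ 1 year (≈365 days) ✓; grade P2 ≥ P2 ✓; dept Legal ✓; age 36 ≥ 25 ✓ → eligible.
Adoption Assistance — status full-time ✓ (not excluded); service 549 days < 5 years (≈1825 days) ✗ → not eligible.
Travel Insurance — status full-time ✓; service 549 days < 2 years (≈730 days) ✗ → not eligible.
Meal Allowance — status full-time ✓; service 549 days < 24 months (≈720 days) ✗ → not eligible.
Home Office Allowance — dept Legal ✗ → not eligible.
401(k) Plan — status full-time ✓; service 549 days ≥ 30 days ✓; site Madison ✗ (not Raleigh) → not eligible.
Fitness Allowance — status full-time ✓ (not excluded); service 549 days ≥ 3 months (≈90 days) ✓; grade P2 ≥ P2 ✓; rating 2 ≥ 2 ✓ → eligible.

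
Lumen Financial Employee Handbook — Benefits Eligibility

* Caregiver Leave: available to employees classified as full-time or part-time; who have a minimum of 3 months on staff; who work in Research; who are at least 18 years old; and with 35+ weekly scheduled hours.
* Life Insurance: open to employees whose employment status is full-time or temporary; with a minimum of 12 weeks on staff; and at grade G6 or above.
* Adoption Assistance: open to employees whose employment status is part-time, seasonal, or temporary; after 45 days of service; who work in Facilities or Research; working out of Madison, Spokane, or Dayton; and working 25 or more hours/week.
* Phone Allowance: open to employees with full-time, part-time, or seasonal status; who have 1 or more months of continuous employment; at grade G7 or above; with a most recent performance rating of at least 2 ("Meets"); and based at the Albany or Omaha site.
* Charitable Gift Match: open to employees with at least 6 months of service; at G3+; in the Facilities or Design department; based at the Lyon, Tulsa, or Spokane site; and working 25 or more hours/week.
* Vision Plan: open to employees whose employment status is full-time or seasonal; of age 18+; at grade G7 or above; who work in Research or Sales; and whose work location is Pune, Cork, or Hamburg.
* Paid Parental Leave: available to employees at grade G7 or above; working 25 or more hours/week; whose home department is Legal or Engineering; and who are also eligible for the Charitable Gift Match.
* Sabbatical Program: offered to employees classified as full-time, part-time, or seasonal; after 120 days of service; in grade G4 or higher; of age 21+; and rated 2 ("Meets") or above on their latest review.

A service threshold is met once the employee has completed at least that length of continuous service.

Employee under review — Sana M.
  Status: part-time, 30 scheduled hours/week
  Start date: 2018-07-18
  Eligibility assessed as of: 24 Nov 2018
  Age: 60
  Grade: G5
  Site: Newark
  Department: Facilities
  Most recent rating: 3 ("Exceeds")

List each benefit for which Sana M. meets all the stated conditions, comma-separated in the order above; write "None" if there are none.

Service from 2018-07-18 to 24 Nov 2018: 129 days.
Caregiver Leave — status part-time ✓; service 129 days ≥ 3 months (≈90 days) ✓; dept Facilities ✗ → not eligible.
Life Insurance — status part-time ✗ (requires full-time or temporary) → not eligible.
Adoption Assistance — status part-time ✓; service 129 days ≥ 45 days ✓; dept Facilities ✓; site Newark ✗ (not Madison, Spokane, or Dayton) → not eligible.
Phone Allowance — status part-time ✓; service 129 days ≥ 1 month (≈30 days) ✓; grade G5 < G7 ✗ → not eligible.
Charitable Gift Match — service 129 days < 6 months (≈180 days) ✗ → not eligible.
Vision Plan — status part-time ✗ (requires full-time or seasonal) → not eligible.
Paid Parental Leave — grade G5 < G7 ✗ → not eligible.
Sabbatical Program — status part-time ✓; service 129 days ≥ 120 days ✓; grade G5 ≥ G4 ✓; age 60 ≥ 21 ✓; rating 3 ≥ 2 ✓ → eligible.

Sabbatical Program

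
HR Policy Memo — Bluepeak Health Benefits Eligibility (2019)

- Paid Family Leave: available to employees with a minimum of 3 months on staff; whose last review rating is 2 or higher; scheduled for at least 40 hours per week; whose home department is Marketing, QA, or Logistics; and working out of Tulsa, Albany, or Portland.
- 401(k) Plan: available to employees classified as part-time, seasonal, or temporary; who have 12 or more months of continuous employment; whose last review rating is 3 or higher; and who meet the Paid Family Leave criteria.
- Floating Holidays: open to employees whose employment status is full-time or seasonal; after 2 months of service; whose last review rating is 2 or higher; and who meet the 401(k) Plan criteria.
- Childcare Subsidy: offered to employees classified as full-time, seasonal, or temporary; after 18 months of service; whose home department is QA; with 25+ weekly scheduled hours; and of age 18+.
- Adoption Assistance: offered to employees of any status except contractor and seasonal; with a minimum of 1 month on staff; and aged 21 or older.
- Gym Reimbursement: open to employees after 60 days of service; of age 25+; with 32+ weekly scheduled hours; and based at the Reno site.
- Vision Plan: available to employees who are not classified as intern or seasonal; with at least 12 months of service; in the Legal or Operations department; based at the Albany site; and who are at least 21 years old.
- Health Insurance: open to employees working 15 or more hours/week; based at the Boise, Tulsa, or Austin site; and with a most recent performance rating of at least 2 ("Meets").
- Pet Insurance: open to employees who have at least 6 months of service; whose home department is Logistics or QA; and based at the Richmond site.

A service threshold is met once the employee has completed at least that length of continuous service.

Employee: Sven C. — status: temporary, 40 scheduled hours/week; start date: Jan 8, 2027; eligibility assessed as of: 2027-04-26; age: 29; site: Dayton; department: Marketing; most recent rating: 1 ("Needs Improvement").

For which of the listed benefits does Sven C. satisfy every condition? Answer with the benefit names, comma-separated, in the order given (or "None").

Service from Jan 8, 2027 to 2027-04-26: 108 days.
Paid Family Leave — service 108 days ≥ 3 months (≈90 days) ✓; rating 1 < 2 ✗ → not eligible.
401(k) Plan — status temporary ✓; service 108 days < 12 months (≈360 days) ✗ → not eligible.
Floating Holidays — status temporary ✗ (requires full-time or seasonal) → not eligible.
Childcare Subsidy — status temporary ✓; service 108 days < 18 months (≈540 days) ✗ → not eligible.
Adoption Assistance — status temporary ✓ (not excluded); service 108 days ≥ 1 month (≈30 days) ✓; age 29 ≥ 21 ✓ → eligible.
Gym Reimbursement — service 108 days ≥ 60 days ✓; age 29 ≥ 25 ✓; 40 hrs/wk ≥ 32 ✓; site Dayton ✗ (not Reno) → not eligible.
Vision Plan — status temporary ✓ (not excluded); service 108 days < 12 months (≈360 days) ✗ → not eligible.
Health Insurance — 40 hrs/wk ≥ 15 ✓; site Dayton ✗ (not Boise, Tulsa, or Austin) → not eligible.
Pet Insurance — service 108 days < 6 months (≈180 days) ✗ → not eligible.

Adoption Assistance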